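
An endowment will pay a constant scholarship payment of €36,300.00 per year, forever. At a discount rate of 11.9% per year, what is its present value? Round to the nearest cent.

€305042.02

Level perpetuity: PV = C / r = €36,300.00 / 0.119 = €305,042.02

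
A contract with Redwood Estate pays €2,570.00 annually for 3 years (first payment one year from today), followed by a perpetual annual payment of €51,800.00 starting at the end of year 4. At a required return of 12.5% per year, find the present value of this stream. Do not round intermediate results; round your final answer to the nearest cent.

€297166.42

PV of 3-year annuity: €2,570.00 × [1 − (1+0.125)^−3] / 0.125 = 6120.05487
Perpetuity value at year 3: €51,800.00 / 0.125 = 414400.00000
PV of perpetuity: 414400.00000 / (1+0.125)^3 = 291046.36488
Total PV = 6120.05487 + 291046.36488 = 297166.41975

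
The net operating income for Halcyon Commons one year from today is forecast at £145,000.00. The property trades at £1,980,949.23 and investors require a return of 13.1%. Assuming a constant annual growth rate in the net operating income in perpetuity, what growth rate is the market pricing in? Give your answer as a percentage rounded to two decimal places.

5.78%

P = D₁/(r−g) ⇒ g = r − D₁/P = 0.131 − £145,000.00/£1,980,949.23 = 0.057803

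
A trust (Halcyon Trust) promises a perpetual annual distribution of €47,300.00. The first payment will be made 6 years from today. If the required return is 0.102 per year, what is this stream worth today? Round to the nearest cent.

Value at end of year 5: C / r = €47,300.00 / 0.102 = €463,725.4902
Discount to today: PV = €463,725.4902 / (1 + 0.102)^5 = €463,725.4902 / 1.625204 = €285,333.65

€285333.65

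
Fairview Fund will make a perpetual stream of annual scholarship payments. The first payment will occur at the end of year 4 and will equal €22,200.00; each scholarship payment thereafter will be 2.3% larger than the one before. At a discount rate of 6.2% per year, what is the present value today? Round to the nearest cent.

€475242.00

Value at end of year 3: C₁ / (r − g) = €22,200.00 / (0.062 − 0.023) = €569,230.7692
Discount to today: PV = €569,230.7692 / (1 + 0.062)^3 = €569,230.7692 / 1.197770 = €475,242.00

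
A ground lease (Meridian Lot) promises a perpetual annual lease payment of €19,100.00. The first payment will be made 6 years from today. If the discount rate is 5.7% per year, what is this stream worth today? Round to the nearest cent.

Value at end of year 5: C / r = €19,100.00 / 0.057 = €335,087.7193
Discount to today: PV = €335,087.7193 / (1 + 0.057)^5 = €335,087.7193 / 1.319395 = €253,970.68

€253970.68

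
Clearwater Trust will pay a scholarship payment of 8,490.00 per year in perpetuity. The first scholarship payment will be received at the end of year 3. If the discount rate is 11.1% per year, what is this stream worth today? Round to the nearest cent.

61966.45

Value at end of year 2: C / r = 8,490.00 / 0.111 = 76,486.4865
Discount to today: PV = 76,486.4865 / (1 + 0.111)^2 = 76,486.4865 / 1.234321 = 61,966.45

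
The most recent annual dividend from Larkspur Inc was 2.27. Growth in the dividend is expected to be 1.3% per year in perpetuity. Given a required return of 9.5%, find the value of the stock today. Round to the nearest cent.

D₁ = D₀ × (1 + g) = 2.27 × 1.013 = 2.2995
Growing perpetuity: P = D₁ / (r − g) = 2.2995 / (0.095 − 0.013) = 28.04

28.04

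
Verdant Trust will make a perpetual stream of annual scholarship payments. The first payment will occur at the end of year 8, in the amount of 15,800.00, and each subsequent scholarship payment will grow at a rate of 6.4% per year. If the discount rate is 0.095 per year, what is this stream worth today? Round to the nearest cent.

270020.39

Value at end of year 7: C₁ / (r − g) = 15,800.00 / (0.095 − 0.064) = 509,677.4194
Discount to today: PV = 509,677.4194 / (1 + 0.095)^7 = 509,677.4194 / 1.887552 = 270,020.39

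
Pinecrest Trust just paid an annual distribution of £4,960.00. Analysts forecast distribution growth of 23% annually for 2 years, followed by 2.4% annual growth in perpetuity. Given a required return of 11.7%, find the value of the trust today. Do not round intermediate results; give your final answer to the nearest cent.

D_1 = 6100.80000
D_2 = 7503.98400
Terminal value at year 2: TV = D_2×(1+g_2)/(r−g_2) = 7684.07962/0.093 = 82624.51200
P_0 = D_1/(1+r)^1 + D_2/(1+r)^2 + TV/(1+r)^2
    = 5461.77261 + 6014.30645 + 66222.04091 = 77698.11996

£77698.12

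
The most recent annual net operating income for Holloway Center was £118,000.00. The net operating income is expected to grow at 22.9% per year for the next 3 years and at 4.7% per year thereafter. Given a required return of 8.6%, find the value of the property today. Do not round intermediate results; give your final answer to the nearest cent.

£5046922.45

D_1 = 145022.00000
D_2 = 178232.03800
D_3 = 219047.17470
Terminal value at year 3: TV = D_3×(1+g_2)/(r−g_2) = 229342.39191/0.039 = 5880574.15162
P_0 = D_1/(1+r)^1 + D_2/(1+r)^2 + D_3/(1+r)^3 + TV/(1+r)^3
    = 133537.75322 + 151121.45369 + 171020.50330 + 4591242.74257 = 5046922.45279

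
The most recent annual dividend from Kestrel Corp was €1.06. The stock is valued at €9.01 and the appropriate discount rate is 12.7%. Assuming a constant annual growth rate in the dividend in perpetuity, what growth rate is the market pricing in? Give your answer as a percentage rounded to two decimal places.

0.84%

P = D₀(1+g)/(r−g) ⇒ P(r−g) = D₀(1+g) ⇒ g(P+D₀) = P·r − D₀
g = (P·r − D₀)/(P + D₀) = (€9.01×0.127 − €1.06) / (€9.01 + €1.06) = 0.008368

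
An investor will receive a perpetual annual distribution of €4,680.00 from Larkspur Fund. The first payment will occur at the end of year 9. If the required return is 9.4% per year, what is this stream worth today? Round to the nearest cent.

€24264.95

Value at end of year 8: C / r = €4,680.00 / 0.094 = €49,787.2340
Discount to today: PV = €49,787.2340 / (1 + 0.094)^8 = €49,787.2340 / 2.051817 = €24,264.95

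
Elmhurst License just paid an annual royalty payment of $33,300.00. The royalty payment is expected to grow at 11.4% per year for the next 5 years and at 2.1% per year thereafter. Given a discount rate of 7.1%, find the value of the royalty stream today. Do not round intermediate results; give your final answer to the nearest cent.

D_1 = 37096.20000
D_2 = 41325.16680
D_3 = 46036.23582
D_4 = 51284.36670
D_5 = 57130.78450
Terminal value at year 5: TV = D_5×(1+g_2)/(r−g_2) = 58330.53098/0.05 = 1166610.61953
P_0 = D_1/(1+r)^1 + D_2/(1+r)^2 + D_3/(1+r)^3 + D_4/(1+r)^4 + D_5/(1+r)^5 + TV/(1+r)^5
    = 34636.97479 + 36027.62831 + 37474.11572 + 38978.67872 + 40543.64901 + 827901.31286 = 1015562.35941

$1015562.36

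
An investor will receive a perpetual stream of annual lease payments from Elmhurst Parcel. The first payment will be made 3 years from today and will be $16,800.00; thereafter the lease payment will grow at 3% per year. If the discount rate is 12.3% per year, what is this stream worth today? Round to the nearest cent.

Value at end of year 2: C₁ / (r − g) = $16,800.00 / (0.123 − 0.03) = $180,645.1613
Discount to today: PV = $180,645.1613 / (1 + 0.123)^2 = $180,645.1613 / 1.261129 = $143,240.83

$143240.83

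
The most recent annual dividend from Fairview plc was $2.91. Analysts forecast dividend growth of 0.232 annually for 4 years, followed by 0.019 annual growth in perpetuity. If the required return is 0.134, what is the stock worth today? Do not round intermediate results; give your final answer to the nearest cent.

D_1 = 3.58512
D_2 = 4.41687
D_3 = 5.44158
D_4 = 6.70403
Terminal value at year 4: TV = D_4×(1+g_2)/(r−g_2) = 6.83140/0.115 = 59.40352
P_0 = D_1/(1+r)^1 + D_2/(1+r)^2 + D_3/(1+r)^3 + D_4/(1+r)^4 + TV/(1+r)^4
    = 3.16148 + 3.43470 + 3.73152 + 4.05400 + 35.92195 = 50.30365

$50.30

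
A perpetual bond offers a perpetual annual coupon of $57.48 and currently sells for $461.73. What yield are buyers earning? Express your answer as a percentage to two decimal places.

12.45%

P = C/r ⇒ r = C/P = $57.48/$461.73 = 0.124488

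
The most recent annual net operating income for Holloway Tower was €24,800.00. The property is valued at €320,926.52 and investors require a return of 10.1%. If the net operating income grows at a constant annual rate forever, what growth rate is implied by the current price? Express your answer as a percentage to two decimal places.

2.20%

P = D₀(1+g)/(r−g) ⇒ P(r−g) = D₀(1+g) ⇒ g(P+D₀) = P·r − D₀
g = (P·r − D₀)/(P + D₀) = (€320,926.52×0.101 − €24,800.00) / (€320,926.52 + €24,800.00) = 0.022022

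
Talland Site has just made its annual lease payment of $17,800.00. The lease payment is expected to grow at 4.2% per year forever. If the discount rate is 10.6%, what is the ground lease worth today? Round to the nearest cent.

D₁ = D₀ × (1 + g) = $17,800.00 × 1.042 = $18,547.6000
Growing perpetuity: P = D₁ / (r − g) = $18,547.6000 / (0.106 − 0.042) = $289,806.25

$289806.25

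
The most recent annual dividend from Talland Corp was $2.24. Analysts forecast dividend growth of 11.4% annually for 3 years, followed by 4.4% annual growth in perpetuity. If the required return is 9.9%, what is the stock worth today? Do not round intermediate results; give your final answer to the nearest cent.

D_1 = 2.49536
D_2 = 2.77983
D_3 = 3.09673
Terminal value at year 3: TV = D_3×(1+g_2)/(r−g_2) = 3.23299/0.055 = 58.78160
P_0 = D_1/(1+r)^1 + D_2/(1+r)^2 + D_3/(1+r)^3 + TV/(1+r)^3
    = 2.27057 + 2.30156 + 2.33298 + 44.28415 = 51.18927

$51.19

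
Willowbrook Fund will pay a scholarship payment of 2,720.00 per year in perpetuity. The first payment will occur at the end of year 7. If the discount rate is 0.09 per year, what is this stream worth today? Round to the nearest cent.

18020.52

Value at end of year 6: C / r = 2,720.00 / 0.09 = 30,222.2222
Discount to today: PV = 30,222.2222 / (1 + 0.09)^6 = 30,222.2222 / 1.677100 = 18,020.52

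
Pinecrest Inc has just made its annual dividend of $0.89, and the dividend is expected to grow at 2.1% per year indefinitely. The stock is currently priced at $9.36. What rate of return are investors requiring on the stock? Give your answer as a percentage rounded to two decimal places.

D₁ = $0.89 × 1.021 = $0.9087
P = D₁/(r − g) ⇒ r = D₁/P + g = $0.9087/$9.36 + 0.021 = 0.097082 + 0.021 = 0.118082

11.81%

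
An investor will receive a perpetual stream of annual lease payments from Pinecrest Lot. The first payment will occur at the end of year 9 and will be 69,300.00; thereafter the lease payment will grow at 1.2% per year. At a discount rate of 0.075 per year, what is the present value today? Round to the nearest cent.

Value at end of year 8: C₁ / (r − g) = 69,300.00 / (0.075 − 0.012) = 1,100,000.0000
Discount to today: PV = 1,100,000.0000 / (1 + 0.075)^8 = 1,100,000.0000 / 1.783478 = 616,772.46

616772.46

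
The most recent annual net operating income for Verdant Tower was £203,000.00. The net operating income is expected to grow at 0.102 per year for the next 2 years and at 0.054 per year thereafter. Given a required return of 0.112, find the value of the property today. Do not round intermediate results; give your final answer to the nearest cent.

£4023489.21

D_1 = 223706.00000
D_2 = 246524.01200
Terminal value at year 2: TV = D_2×(1+g_2)/(r−g_2) = 259836.30865/0.058 = 4479936.35600
P_0 = D_1/(1+r)^1 + D_2/(1+r)^2 + TV/(1+r)^2
    = 201174.46043 + 199365.33759 + 3622949.41062 = 4023489.20863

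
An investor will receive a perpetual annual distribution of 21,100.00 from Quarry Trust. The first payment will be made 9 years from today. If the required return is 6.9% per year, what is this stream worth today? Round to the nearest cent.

Value at end of year 8: C / r = 21,100.00 / 0.069 = 305,797.1014
Discount to today: PV = 305,797.1014 / (1 + 0.069)^8 = 305,797.1014 / 1.705382 = 179,312.98

179312.98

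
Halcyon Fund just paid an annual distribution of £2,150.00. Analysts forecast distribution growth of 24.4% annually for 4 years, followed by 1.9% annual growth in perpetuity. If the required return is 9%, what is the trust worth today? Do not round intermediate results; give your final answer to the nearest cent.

£64449.54

D_1 = 2674.60000
D_2 = 3327.20240
D_3 = 4139.03979
D_4 = 5148.96549
Terminal value at year 4: TV = D_4×(1+g_2)/(r−g_2) = 5246.79584/0.071 = 73898.53292
P_0 = D_1/(1+r)^1 + D_2/(1+r)^2 + D_3/(1+r)^3 + D_4/(1+r)^4 + TV/(1+r)^4
    = 2453.76147 + 2800.43969 + 3196.09815 + 3647.65697 + 52351.58378 = 64449.54006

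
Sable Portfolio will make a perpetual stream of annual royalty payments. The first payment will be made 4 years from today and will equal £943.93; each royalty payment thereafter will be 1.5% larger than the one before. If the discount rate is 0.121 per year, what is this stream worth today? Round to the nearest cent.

Value at end of year 3: C₁ / (r − g) = £943.93 / (0.121 − 0.015) = £8,905.0000
Discount to today: PV = £8,905.0000 / (1 + 0.121)^3 = £8,905.0000 / 1.408695 = £6,321.46

£6321.46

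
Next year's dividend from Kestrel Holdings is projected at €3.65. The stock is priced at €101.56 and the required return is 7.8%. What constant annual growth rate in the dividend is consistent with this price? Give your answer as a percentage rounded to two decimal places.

4.21%

P = D₁/(r−g) ⇒ g = r − D₁/P = 0.078 − €3.65/€101.56 = 0.042061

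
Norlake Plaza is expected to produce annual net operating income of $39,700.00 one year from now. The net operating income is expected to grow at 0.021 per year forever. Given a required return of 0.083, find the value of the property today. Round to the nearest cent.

Growing perpetuity: P = D₁ / (r − g) = $39,700.0000 / (0.083 − 0.021) = $640,322.58

$640322.58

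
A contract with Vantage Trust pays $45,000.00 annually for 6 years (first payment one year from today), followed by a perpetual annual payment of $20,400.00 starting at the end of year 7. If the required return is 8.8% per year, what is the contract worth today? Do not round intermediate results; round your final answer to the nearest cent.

PV of 6-year annuity: $45,000.00 × [1 − (1+0.088)^−6] / 0.088 = 203075.74344
Perpetuity value at year 6: $20,400.00 / 0.088 = 231818.18182
PV of perpetuity: 231818.18182 / (1+0.088)^6 = 139757.17812
Total PV = 203075.74344 + 139757.17812 = 342832.92157

$342832.92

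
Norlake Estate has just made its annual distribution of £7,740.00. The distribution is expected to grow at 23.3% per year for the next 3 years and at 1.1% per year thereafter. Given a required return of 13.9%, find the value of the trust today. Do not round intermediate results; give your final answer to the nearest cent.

£104821.13

D_1 = 9543.42000
D_2 = 11767.03686
D_3 = 14508.75645
Terminal value at year 3: TV = D_3×(1+g_2)/(r−g_2) = 14668.35277/0.128 = 114596.50601
P_0 = D_1/(1+r)^1 + D_2/(1+r)^2 + D_3/(1+r)^3 + TV/(1+r)^3
    = 8378.77085 + 9070.25853 + 9818.81366 + 77553.28604 = 104821.12908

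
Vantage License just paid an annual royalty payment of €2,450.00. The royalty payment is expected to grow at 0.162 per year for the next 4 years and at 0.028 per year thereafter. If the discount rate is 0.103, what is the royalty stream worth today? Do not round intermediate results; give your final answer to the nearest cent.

D_1 = 2846.90000
D_2 = 3308.09780
D_3 = 3844.00964
D_4 = 4466.73921
Terminal value at year 4: TV = D_4×(1+g_2)/(r−g_2) = 4591.80790/0.075 = 61224.10538
P_0 = D_1/(1+r)^1 + D_2/(1+r)^2 + D_3/(1+r)^3 + D_4/(1+r)^4 + TV/(1+r)^4
    = 2581.05168 + 2719.11337 + 2864.56005 + 3017.78675 + 41363.79700 = 52546.30885

€52546.31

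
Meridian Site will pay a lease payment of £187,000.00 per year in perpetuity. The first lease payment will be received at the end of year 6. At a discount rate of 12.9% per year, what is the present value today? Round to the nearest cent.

Value at end of year 5: C / r = £187,000.00 / 0.129 = £1,449,612.4031
Discount to today: PV = £1,449,612.4031 / (1 + 0.129)^5 = £1,449,612.4031 / 1.834297 = £790,282.18

£790282.18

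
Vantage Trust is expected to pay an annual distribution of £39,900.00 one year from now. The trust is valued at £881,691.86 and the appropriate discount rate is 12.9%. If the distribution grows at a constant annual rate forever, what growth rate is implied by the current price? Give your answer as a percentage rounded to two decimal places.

P = D₁/(r−g) ⇒ g = r − D₁/P = 0.129 − £39,900.00/£881,691.86 = 0.083746

8.37%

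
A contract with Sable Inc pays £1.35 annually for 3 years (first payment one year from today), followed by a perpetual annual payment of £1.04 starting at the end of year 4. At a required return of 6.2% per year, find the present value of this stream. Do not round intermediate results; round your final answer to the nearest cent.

£17.60

PV of 3-year annuity: £1.35 × [1 − (1+0.062)^−3] / 0.062 = 3.59525
Perpetuity value at year 3: £1.04 / 0.062 = 16.77419
PV of perpetuity: 16.77419 / (1+0.062)^3 = 14.00452
Total PV = 3.59525 + 14.00452 = 17.59977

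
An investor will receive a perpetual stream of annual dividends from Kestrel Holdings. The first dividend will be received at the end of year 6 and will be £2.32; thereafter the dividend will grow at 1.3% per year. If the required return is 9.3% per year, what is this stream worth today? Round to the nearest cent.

Value at end of year 5: C₁ / (r − g) = £2.32 / (0.093 − 0.013) = £29.0000
Discount to today: PV = £29.0000 / (1 + 0.093)^5 = £29.0000 / 1.559915 = £18.59

£18.59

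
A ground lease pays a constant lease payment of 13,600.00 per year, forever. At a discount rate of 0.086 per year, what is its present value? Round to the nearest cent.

Level perpetuity: PV = C / r = 13,600.00 / 0.086 = 158,139.53

158139.53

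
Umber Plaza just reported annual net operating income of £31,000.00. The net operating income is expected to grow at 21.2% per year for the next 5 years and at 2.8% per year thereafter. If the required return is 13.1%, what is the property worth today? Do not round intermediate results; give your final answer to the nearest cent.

D_1 = 37572.00000
D_2 = 45537.26400
D_3 = 55191.16397
D_4 = 66891.69073
D_5 = 81072.72916
Terminal value at year 5: TV = D_5×(1+g_2)/(r−g_2) = 83342.76558/0.103 = 809153.06389
P_0 = D_1/(1+r)^1 + D_2/(1+r)^2 + D_3/(1+r)^3 + D_4/(1+r)^4 + D_5/(1+r)^5 + TV/(1+r)^5
    = 33220.15915 + 35599.32174 + 38148.87529 + 40881.02286 + 43808.84147 + 437237.75758 = 628895.97809

£628895.98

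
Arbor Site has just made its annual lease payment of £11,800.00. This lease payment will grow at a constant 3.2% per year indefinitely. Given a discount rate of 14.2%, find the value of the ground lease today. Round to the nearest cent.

£110705.45

D₁ = D₀ × (1 + g) = £11,800.00 × 1.032 = £12,177.6000
Growing perpetuity: P = D₁ / (r − g) = £12,177.6000 / (0.142 − 0.032) = £110,705.45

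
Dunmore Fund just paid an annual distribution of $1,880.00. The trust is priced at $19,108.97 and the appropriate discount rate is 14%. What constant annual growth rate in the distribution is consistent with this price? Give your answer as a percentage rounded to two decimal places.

P = D₀(1+g)/(r−g) ⇒ P(r−g) = D₀(1+g) ⇒ g(P+D₀) = P·r − D₀
g = (P·r − D₀)/(P + D₀) = ($19,108.97×0.14 − $1,880.00) / ($19,108.97 + $1,880.00) = 0.037889

3.79%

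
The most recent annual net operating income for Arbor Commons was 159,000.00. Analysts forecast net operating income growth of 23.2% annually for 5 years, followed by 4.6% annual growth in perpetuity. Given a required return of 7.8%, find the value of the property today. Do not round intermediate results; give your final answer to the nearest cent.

11340984.59

D_1 = 195888.00000
D_2 = 241334.01600
D_3 = 297323.50771
D_4 = 366302.56150
D_5 = 451284.75577
Terminal value at year 5: TV = D_5×(1+g_2)/(r−g_2) = 472043.85453/0.032 = 14751370.45421
P_0 = D_1/(1+r)^1 + D_2/(1+r)^2 + D_3/(1+r)^3 + D_4/(1+r)^4 + D_5/(1+r)^5 + TV/(1+r)^5
    = 181714.28571 + 207673.46939 + 237341.10787 + 271246.98042 + 309996.54906 + 10133012.19730 = 11340984.58975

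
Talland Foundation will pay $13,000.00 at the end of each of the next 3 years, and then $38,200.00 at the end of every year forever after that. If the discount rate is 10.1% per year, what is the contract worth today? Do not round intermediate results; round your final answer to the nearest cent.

PV of 3-year annuity: $13,000.00 × [1 − (1+0.101)^−3] / 0.101 = 32272.24509
Perpetuity value at year 3: $38,200.00 / 0.101 = 378217.82178
PV of perpetuity: 378217.82178 / (1+0.101)^3 = 283387.07081
Total PV = 32272.24509 + 283387.07081 = 315659.31591

$315659.32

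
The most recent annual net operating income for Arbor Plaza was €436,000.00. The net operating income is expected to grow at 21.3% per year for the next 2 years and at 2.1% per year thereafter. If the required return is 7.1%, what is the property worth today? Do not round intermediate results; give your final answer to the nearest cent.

D_1 = 528868.00000
D_2 = 641516.88400
Terminal value at year 2: TV = D_2×(1+g_2)/(r−g_2) = 654988.73856/0.05 = 13099774.77128
P_0 = D_1/(1+r)^1 + D_2/(1+r)^2 + TV/(1+r)^2
    = 493807.65640 + 559279.81999 + 11420493.92418 = 12473581.40056

€12473581.40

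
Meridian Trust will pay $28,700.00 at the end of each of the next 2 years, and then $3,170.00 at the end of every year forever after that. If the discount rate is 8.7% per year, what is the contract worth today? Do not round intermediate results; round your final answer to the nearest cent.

PV of 2-year annuity: $28,700.00 × [1 − (1+0.087)^−2] / 0.087 = 50692.68066
Perpetuity value at year 2: $3,170.00 / 0.087 = 36436.78161
PV of perpetuity: 36436.78161 / (1+0.087)^2 = 30837.62489
Total PV = 50692.68066 + 30837.62489 = 81530.30556

$81530.31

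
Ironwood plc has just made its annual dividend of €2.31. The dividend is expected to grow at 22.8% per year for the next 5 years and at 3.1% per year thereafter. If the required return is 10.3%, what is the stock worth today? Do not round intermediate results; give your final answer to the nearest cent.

€72.70

D_1 = 2.83668
D_2 = 3.48344
D_3 = 4.27767
D_4 = 5.25298
D_5 = 6.45065
Terminal value at year 5: TV = D_5×(1+g_2)/(r−g_2) = 6.65063/0.072 = 92.36980
P_0 = D_1/(1+r)^1 + D_2/(1+r)^2 + D_3/(1+r)^3 + D_4/(1+r)^4 + D_5/(1+r)^5 + TV/(1+r)^5
    = 2.57179 + 2.86324 + 3.18772 + 3.54898 + 3.95117 + 56.57863 = 72.70153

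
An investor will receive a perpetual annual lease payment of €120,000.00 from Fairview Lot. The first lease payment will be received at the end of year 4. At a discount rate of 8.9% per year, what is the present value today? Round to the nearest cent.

Value at end of year 3: C / r = €120,000.00 / 0.089 = €1,348,314.6067
Discount to today: PV = €1,348,314.6067 / (1 + 0.089)^3 = €1,348,314.6067 / 1.291468 = €1,044,017.07

€1044017.07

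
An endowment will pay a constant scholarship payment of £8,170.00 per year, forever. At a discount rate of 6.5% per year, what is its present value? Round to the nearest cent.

Level perpetuity: PV = C / r = £8,170.00 / 0.065 = £125,692.31

£125692.31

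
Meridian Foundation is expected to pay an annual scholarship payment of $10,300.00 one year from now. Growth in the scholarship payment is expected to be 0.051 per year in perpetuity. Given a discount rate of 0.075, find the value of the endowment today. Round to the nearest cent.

$429166.67

Growing perpetuity: P = D₁ / (r − g) = $10,300.0000 / (0.075 − 0.051) = $429,166.67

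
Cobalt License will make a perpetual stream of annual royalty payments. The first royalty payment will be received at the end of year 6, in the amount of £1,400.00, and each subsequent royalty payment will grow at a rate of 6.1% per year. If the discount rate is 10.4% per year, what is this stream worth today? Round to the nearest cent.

Value at end of year 5: C₁ / (r − g) = £1,400.00 / (0.104 − 0.061) = £32,558.1395
Discount to today: PV = £32,558.1395 / (1 + 0.104)^5 = £32,558.1395 / 1.640006 = £19,852.45

£19852.45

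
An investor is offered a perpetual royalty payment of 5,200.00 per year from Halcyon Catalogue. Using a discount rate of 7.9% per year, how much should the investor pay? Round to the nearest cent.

65822.78

Level perpetuity: PV = C / r = 5,200.00 / 0.079 = 65,822.78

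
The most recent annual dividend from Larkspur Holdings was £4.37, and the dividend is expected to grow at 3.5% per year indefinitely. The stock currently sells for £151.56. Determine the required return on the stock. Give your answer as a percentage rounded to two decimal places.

6.48%

D₁ = £4.37 × 1.035 = £4.5230
P = D₁/(r − g) ⇒ r = D₁/P + g = £4.5230/£151.56 + 0.035 = 0.029843 + 0.035 = 0.064843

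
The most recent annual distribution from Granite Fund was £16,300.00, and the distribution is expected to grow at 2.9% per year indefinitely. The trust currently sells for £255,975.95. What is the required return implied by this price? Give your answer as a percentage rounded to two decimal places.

D₁ = £16,300.00 × 1.029 = £16,772.7000
P = D₁/(r − g) ⇒ r = D₁/P + g = £16,772.7000/£255,975.95 + 0.029 = 0.065525 + 0.029 = 0.094525

9.45%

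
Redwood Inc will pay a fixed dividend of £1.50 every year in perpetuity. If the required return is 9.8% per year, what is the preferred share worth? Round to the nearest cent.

£15.31

Level perpetuity: PV = C / r = £1.50 / 0.098 = £15.31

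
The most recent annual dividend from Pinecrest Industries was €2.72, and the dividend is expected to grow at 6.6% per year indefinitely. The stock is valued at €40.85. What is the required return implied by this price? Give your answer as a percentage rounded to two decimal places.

D₁ = €2.72 × 1.066 = €2.8995
P = D₁/(r − g) ⇒ r = D₁/P + g = €2.8995/€40.85 + 0.066 = 0.070980 + 0.066 = 0.136980

13.70%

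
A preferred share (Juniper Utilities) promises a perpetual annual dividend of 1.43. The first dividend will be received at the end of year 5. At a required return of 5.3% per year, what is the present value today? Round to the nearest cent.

21.95

Value at end of year 4: C / r = 1.43 / 0.053 = 26.9811
Discount to today: PV = 26.9811 / (1 + 0.053)^4 = 26.9811 / 1.229457 = 21.95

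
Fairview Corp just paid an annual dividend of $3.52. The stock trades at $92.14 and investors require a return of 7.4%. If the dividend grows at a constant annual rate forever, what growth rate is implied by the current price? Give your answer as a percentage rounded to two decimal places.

P = D₀(1+g)/(r−g) ⇒ P(r−g) = D₀(1+g) ⇒ g(P+D₀) = P·r − D₀
g = (P·r − D₀)/(P + D₀) = ($92.14×0.074 − $3.52) / ($92.14 + $3.52) = 0.034480

3.45%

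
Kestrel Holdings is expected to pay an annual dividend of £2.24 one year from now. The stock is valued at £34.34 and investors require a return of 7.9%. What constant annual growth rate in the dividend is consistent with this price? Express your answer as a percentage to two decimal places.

P = D₁/(r−g) ⇒ g = r − D₁/P = 0.079 − £2.24/£34.34 = 0.013770

1.38%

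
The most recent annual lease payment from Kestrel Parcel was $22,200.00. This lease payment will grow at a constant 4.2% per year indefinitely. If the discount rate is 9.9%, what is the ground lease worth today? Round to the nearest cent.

$405831.58

D₁ = D₀ × (1 + g) = $22,200.00 × 1.042 = $23,132.4000
Growing perpetuity: P = D₁ / (r − g) = $23,132.4000 / (0.099 − 0.042) = $405,831.58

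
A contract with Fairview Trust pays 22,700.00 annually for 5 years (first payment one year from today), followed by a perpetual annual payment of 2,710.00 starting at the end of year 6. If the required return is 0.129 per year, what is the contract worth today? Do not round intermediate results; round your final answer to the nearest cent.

PV of 5-year annuity: 22,700.00 × [1 − (1+0.129)^−5] / 0.129 = 80036.34316
Perpetuity value at year 5: 2,710.00 / 0.129 = 21007.75194
PV of perpetuity: 21007.75194 / (1+0.129)^5 = 11452.75238
Total PV = 80036.34316 + 11452.75238 = 91489.09554

91489.10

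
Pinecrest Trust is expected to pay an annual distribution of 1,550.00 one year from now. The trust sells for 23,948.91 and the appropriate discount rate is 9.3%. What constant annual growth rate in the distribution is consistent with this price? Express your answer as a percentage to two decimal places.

P = D₁/(r−g) ⇒ g = r − D₁/P = 0.093 − 1,550.00/23,948.91 = 0.028279

2.83%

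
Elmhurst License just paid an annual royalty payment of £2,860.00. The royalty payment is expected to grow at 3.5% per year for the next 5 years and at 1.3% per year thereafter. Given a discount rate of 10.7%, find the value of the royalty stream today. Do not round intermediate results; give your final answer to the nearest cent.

D_1 = 2960.10000
D_2 = 3063.70350
D_3 = 3170.93312
D_4 = 3281.91578
D_5 = 3396.78283
Terminal value at year 5: TV = D_5×(1+g_2)/(r−g_2) = 3440.94101/0.094 = 36605.75544
P_0 = D_1/(1+r)^1 + D_2/(1+r)^2 + D_3/(1+r)^3 + D_4/(1+r)^4 + D_5/(1+r)^5 + TV/(1+r)^5
    = 2673.98374 + 2500.06610 + 2337.46017 + 2185.43024 + 2043.28844 + 22019.69349 = 33759.92219

£33759.92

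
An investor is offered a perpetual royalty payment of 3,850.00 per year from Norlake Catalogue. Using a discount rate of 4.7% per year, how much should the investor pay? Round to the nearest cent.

Level perpetuity: PV = C / r = 3,850.00 / 0.047 = 81,914.89

81914.89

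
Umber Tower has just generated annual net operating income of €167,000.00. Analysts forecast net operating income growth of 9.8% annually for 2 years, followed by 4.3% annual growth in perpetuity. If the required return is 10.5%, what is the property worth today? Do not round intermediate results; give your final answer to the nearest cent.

€3104722.81

D_1 = 183366.00000
D_2 = 201335.86800
Terminal value at year 2: TV = D_2×(1+g_2)/(r−g_2) = 209993.31032/0.062 = 3386988.87619
P_0 = D_1/(1+r)^1 + D_2/(1+r)^2 + TV/(1+r)^2
    = 165942.08145 + 164890.86464 + 2773889.86810 = 3104722.81419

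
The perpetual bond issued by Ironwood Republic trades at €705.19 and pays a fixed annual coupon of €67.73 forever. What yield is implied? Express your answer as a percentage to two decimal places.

P = C/r ⇒ r = C/P = €67.73/€705.19 = 0.096045

9.60%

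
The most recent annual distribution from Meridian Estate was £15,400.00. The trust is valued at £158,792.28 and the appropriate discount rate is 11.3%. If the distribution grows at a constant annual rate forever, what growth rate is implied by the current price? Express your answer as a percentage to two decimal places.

P = D₀(1+g)/(r−g) ⇒ P(r−g) = D₀(1+g) ⇒ g(P+D₀) = P·r − D₀
g = (P·r − D₀)/(P + D₀) = (£158,792.28×0.113 − £15,400.00) / (£158,792.28 + £15,400.00) = 0.014602

1.46%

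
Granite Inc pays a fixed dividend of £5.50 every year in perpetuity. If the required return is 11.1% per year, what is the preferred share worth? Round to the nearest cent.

£49.55

Level perpetuity: PV = C / r = £5.50 / 0.111 = £49.55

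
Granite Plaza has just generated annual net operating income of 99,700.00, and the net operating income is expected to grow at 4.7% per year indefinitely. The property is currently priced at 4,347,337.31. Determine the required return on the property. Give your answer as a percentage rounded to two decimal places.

7.10%

D₁ = 99,700.00 × 1.047 = 104,385.9000
P = D₁/(r − g) ⇒ r = D₁/P + g = 104,385.9000/4,347,337.31 + 0.047 = 0.024011 + 0.047 = 0.071011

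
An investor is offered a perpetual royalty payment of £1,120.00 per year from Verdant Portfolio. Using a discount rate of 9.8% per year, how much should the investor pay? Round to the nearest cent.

£11428.57

Level perpetuity: PV = C / r = £1,120.00 / 0.098 = £11,428.57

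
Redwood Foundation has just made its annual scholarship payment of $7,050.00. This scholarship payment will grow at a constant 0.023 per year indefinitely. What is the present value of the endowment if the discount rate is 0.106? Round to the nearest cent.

$86893.37

D₁ = D₀ × (1 + g) = $7,050.00 × 1.023 = $7,212.1500
Growing perpetuity: P = D₁ / (r − g) = $7,212.1500 / (0.106 − 0.023) = $86,893.37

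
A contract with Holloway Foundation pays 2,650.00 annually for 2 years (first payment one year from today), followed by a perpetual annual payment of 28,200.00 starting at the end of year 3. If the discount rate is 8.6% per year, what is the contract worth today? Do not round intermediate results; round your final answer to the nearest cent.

PV of 2-year annuity: 2,650.00 × [1 − (1+0.086)^−2] / 0.086 = 4687.06016
Perpetuity value at year 2: 28,200.00 / 0.086 = 327906.97674
PV of perpetuity: 327906.97674 / (1+0.086)^2 = 278029.58187
Total PV = 4687.06016 + 278029.58187 = 282716.64203

282716.64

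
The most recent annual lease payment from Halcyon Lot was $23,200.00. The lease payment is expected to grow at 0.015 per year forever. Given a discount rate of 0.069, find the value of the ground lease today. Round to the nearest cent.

D₁ = D₀ × (1 + g) = $23,200.00 × 1.015 = $23,548.0000
Growing perpetuity: P = D₁ / (r − g) = $23,548.0000 / (0.069 − 0.015) = $436,074.07

$436074.07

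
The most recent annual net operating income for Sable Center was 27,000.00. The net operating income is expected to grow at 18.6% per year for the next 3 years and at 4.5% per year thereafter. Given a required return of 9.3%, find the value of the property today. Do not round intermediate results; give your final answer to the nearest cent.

846569.57

D_1 = 32022.00000
D_2 = 37978.09200
D_3 = 45042.01711
Terminal value at year 3: TV = D_3×(1+g_2)/(r−g_2) = 47068.90788/0.048 = 980602.24754
P_0 = D_1/(1+r)^1 + D_2/(1+r)^2 + D_3/(1+r)^3 + TV/(1+r)^3
    = 29297.34675 + 31790.16766 + 34495.09500 + 750986.96416 = 846569.57357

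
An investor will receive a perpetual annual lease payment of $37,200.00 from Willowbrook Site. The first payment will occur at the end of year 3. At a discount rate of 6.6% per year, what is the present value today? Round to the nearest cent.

Value at end of year 2: C / r = $37,200.00 / 0.066 = $563,636.3636
Discount to today: PV = $563,636.3636 / (1 + 0.066)^2 = $563,636.3636 / 1.136356 = $496,003.33

$496003.33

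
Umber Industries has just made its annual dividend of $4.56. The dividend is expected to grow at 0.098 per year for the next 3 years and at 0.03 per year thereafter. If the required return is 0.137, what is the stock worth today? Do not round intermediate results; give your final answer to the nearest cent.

$52.29

D_1 = 5.00688
D_2 = 5.49755
D_3 = 6.03631
Terminal value at year 3: TV = D_3×(1+g_2)/(r−g_2) = 6.21740/0.107 = 58.10658
P_0 = D_1/(1+r)^1 + D_2/(1+r)^2 + D_3/(1+r)^3 + TV/(1+r)^3
    = 4.40359 + 4.25254 + 4.10668 + 39.53156 = 52.29436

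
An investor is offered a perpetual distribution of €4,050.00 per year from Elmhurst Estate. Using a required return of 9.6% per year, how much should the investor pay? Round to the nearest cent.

Level perpetuity: PV = C / r = €4,050.00 / 0.096 = €42,187.50

€42187.50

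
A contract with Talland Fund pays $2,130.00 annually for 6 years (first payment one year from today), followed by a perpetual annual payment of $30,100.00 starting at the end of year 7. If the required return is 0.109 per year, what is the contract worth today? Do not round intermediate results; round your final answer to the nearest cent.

$157476.99

PV of 6-year annuity: $2,130.00 × [1 − (1+0.109)^−6] / 0.109 = 9037.06393
Perpetuity value at year 6: $30,100.00 / 0.109 = 276146.78899
PV of perpetuity: 276146.78899 / (1+0.109)^6 = 148439.92312
Total PV = 9037.06393 + 148439.92312 = 157476.98705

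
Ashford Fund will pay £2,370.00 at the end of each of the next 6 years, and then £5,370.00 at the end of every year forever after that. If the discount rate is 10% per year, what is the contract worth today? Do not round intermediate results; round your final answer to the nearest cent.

£40634.22

PV of 6-year annuity: £2,370.00 × [1 − (1+0.1)^−6] / 0.1 = 10321.96786
Perpetuity value at year 6: £5,370.00 / 0.1 = 53700.00000
PV of perpetuity: 53700.00000 / (1+0.1)^6 = 30312.25004
Total PV = 10321.96786 + 30312.25004 = 40634.21790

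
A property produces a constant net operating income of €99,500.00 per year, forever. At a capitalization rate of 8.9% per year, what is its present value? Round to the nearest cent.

€1117977.53

Level perpetuity: PV = C / r = €99,500.00 / 0.089 = €1,117,977.53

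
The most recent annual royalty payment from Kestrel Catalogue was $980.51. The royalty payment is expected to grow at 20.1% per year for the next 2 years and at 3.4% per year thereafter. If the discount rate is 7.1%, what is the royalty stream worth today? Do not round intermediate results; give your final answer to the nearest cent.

D_1 = 1177.59251
D_2 = 1414.28860
Terminal value at year 2: TV = D_2×(1+g_2)/(r−g_2) = 1462.37442/0.037 = 39523.63289
P_0 = D_1/(1+r)^1 + D_2/(1+r)^2 + TV/(1+r)^2
    = 1099.52615 + 1232.98871 + 34457.03588 = 36789.55075

$36789.55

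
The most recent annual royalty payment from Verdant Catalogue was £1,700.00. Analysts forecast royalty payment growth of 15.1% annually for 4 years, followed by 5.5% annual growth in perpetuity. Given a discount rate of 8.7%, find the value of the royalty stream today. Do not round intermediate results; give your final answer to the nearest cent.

£78320.29

D_1 = 1956.70000
D_2 = 2252.16170
D_3 = 2592.23812
D_4 = 2983.66607
Terminal value at year 4: TV = D_4×(1+g_2)/(r−g_2) = 3147.76771/0.032 = 98367.74082
P_0 = D_1/(1+r)^1 + D_2/(1+r)^2 + D_3/(1+r)^3 + D_4/(1+r)^4 + TV/(1+r)^4
    = 1800.09200 + 1906.07717 + 2018.30251 + 2137.13541 + 70458.68295 = 78320.29004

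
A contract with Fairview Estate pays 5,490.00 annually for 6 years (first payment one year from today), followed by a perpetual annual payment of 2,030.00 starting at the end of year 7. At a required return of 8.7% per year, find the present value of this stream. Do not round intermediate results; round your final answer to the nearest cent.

PV of 6-year annuity: 5,490.00 × [1 − (1+0.087)^−6] / 0.087 = 24849.53867
Perpetuity value at year 6: 2,030.00 / 0.087 = 23333.33333
PV of perpetuity: 23333.33333 / (1+0.087)^6 = 14144.88825
Total PV = 24849.53867 + 14144.88825 = 38994.42692

38994.43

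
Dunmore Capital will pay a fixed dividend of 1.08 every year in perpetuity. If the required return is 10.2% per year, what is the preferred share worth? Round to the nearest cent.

10.59

Level perpetuity: PV = C / r = 1.08 / 0.102 = 10.59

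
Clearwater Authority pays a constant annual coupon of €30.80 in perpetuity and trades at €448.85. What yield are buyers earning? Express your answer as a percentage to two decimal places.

P = C/r ⇒ r = C/P = €30.80/€448.85 = 0.068620

6.86%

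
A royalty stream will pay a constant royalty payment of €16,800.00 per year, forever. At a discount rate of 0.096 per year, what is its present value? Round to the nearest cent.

€175000.00

Level perpetuity: PV = C / r = €16,800.00 / 0.096 = €175,000.00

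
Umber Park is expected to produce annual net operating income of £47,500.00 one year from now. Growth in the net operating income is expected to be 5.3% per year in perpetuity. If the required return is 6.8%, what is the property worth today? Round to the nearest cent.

£3166666.67

Growing perpetuity: P = D₁ / (r − g) = £47,500.0000 / (0.068 − 0.053) = £3,166,666.67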